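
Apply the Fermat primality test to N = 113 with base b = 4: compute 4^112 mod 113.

4^1 ≡ 4 (mod 113)
4^2 ≡ 4^2 = 16 ≡ 16 (mod 113)
4^4 ≡ 16^2 = 256 ≡ 30 (mod 113)
4^8 ≡ 30^2 = 900 ≡ 109 (mod 113)
4^16 ≡ 109^2 = 11881 ≡ 16 (mod 113)
4^32 ≡ 16^2 = 256 ≡ 30 (mod 113)
4^64 ≡ 30^2 = 900 ≡ 109 (mod 113)
112 = 64 + 32 + 16 in binary powers of 2.
So 4^112 ≡ 109 · 30 · 16 ≡ 1 (mod 113).
Since the result is 1, base 4 gives no evidence that 113 is composite.

1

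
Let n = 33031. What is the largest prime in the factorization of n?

33031 = 17 · 1943
1943 = 29 · 67
67 is prime.
So 33031 = 17 · 29 · 67; the largest prime factor is 67.

67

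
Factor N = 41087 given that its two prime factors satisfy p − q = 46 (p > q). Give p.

Since p = q + 46, we have 41087 = q(q + 46), so q² + 46q − 41087 = 0.
Discriminant: 46² + 4·41087 = 2116 + 164348 = 166464; √166464 = 408.
q = (−46 + 408)/2 = 181, and p = q + 46 = 227.
Check: 181 · 227 = 41087.

227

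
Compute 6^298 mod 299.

121

6^1 ≡ 6 (mod 299)
6^2 ≡ 6^2 = 36 ≡ 36 (mod 299)
6^4 ≡ 36^2 = 1296 ≡ 100 (mod 299)
6^8 ≡ 100^2 = 10000 ≡ 133 (mod 299)
6^16 ≡ 133^2 = 17689 ≡ 48 (mod 299)
6^32 ≡ 48^2 = 2304 ≡ 211 (mod 299)
6^64 ≡ 211^2 = 44521 ≡ 269 (mod 299)
6^128 ≡ 269^2 = 72361 ≡ 3 (mod 299)
6^256 ≡ 3^2 = 9 ≡ 9 (mod 299)
298 = 256 + 32 + 8 + 2 in binary powers of 2.
So 6^298 ≡ 9 · 211 · 133 · 36 ≡ 121 (mod 299).
Since 121 ≠ 1, base 6 is a Fermat witness: 299 is composite.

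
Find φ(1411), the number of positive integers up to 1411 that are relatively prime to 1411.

Factor: 1411 = 17 · 83.
φ(1411) = (17−1) · (83−1) = 16 · 82 = 1312.

1312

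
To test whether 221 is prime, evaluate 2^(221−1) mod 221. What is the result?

16

2^1 ≡ 2 (mod 221)
2^2 ≡ 2^2 = 4 ≡ 4 (mod 221)
2^4 ≡ 4^2 = 16 ≡ 16 (mod 221)
2^8 ≡ 16^2 = 256 ≡ 35 (mod 221)
2^16 ≡ 35^2 = 1225 ≡ 120 (mod 221)
2^32 ≡ 120^2 = 14400 ≡ 35 (mod 221)
2^64 ≡ 35^2 = 1225 ≡ 120 (mod 221)
2^128 ≡ 120^2 = 14400 ≡ 35 (mod 221)
220 = 128 + 64 + 16 + 8 + 4 in binary powers of 2.
So 2^220 ≡ 35 · 120 · 120 · 35 · 16 ≡ 16 (mod 221).
Since 16 ≠ 1, base 2 is a Fermat witness: 221 is composite.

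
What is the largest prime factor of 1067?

97

1067 = 11 · 97
97 is prime.
So 1067 = 11 · 97; the largest prime factor is 97.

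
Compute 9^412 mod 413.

9^1 ≡ 9 (mod 413)
9^2 ≡ 9^2 = 81 ≡ 81 (mod 413)
9^4 ≡ 81^2 = 6561 ≡ 366 (mod 413)
9^8 ≡ 366^2 = 133956 ≡ 144 (mod 413)
9^16 ≡ 144^2 = 20736 ≡ 86 (mod 413)
9^32 ≡ 86^2 = 7396 ≡ 375 (mod 413)
9^64 ≡ 375^2 = 140625 ≡ 205 (mod 413)
9^128 ≡ 205^2 = 42025 ≡ 312 (mod 413)
9^256 ≡ 312^2 = 97344 ≡ 289 (mod 413)
412 = 256 + 128 + 16 + 8 + 4 in binary powers of 2.
So 9^412 ≡ 289 · 312 · 86 · 144 · 366 ≡ 205 (mod 413).
Since 205 ≠ 1, base 9 is a Fermat witness: 413 is composite.

205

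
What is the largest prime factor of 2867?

61

2867 = 47 · 61
61 is prime.
So 2867 = 47 · 61; the largest prime factor is 61.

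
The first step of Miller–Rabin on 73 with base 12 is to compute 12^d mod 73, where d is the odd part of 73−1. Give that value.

73 − 1 = 72 = 2^3 · 9, so d = 9.
12^1 ≡ 12 (mod 73)
12^2 ≡ 12^2 = 144 ≡ 71 (mod 73)
12^4 ≡ 71^2 = 5041 ≡ 4 (mod 73)
12^8 ≡ 4^2 = 16 ≡ 16 (mod 73)
9 = 8 + 1 in binary powers of 2.
So 12^9 ≡ 16 · 12 ≡ 46 (mod 73).
Squaring chain: 46 → 72 → 1; reaches −1, so base 12 does not prove 73 composite.

46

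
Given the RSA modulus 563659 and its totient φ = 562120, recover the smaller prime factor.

599

φ(n) = (p−1)(q−1) = n − (p+q) + 1, so p + q = 563659 − 562120 + 1 = 1540.
p and q are the roots of t² − 1540t + 563659 = 0.
Discriminant: 1540² − 4·563659 = 2371600 − 2254636 = 116964; √116964 = 342.
q = (1540 − 342)/2 = 599, p = (1540 + 342)/2 = 941.
Check: 599 · 941 = 563659.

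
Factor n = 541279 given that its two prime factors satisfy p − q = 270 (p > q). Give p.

883

Since p = q + 270, we have 541279 = q(q + 270), so q² + 270q − 541279 = 0.
Discriminant: 270² + 4·541279 = 72900 + 2165116 = 2238016; √2238016 = 1496.
q = (−270 + 1496)/2 = 613, and p = q + 270 = 883.
Check: 613 · 883 = 541279.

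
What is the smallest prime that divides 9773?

29

9773 is odd.
Digit sum 26, not divisible by 3.
Ends in 3: not divisible by 5.
7: 9773 = 7·1396 + 1
11: 9773 = 11·888 + 5
13: 9773 = 13·751 + 10
17: 9773 = 17·574 + 15
19: 9773 = 19·514 + 7
23: 9773 = 23·424 + 21
29: 9773 = 29·337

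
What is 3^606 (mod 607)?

1

3^1 ≡ 3 (mod 607)
3^2 ≡ 3^2 = 9 ≡ 9 (mod 607)
3^4 ≡ 9^2 = 81 ≡ 81 (mod 607)
3^8 ≡ 81^2 = 6561 ≡ 491 (mod 607)
3^16 ≡ 491^2 = 241081 ≡ 102 (mod 607)
3^32 ≡ 102^2 = 10404 ≡ 85 (mod 607)
3^64 ≡ 85^2 = 7225 ≡ 548 (mod 607)
3^128 ≡ 548^2 = 300304 ≡ 446 (mod 607)
3^256 ≡ 446^2 = 198916 ≡ 427 (mod 607)
3^512 ≡ 427^2 = 182329 ≡ 229 (mod 607)
606 = 512 + 64 + 16 + 8 + 4 + 2 in binary powers of 2.
So 3^606 ≡ 229 · 548 · 102 · 491 · 81 · 9 ≡ 1 (mod 607).
Since the result is 1, base 3 gives no evidence that 607 is composite.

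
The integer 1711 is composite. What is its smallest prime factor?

1711 is odd.
Digit sum 10, not divisible by 3.
Ends in 1: not divisible by 5.
7: 1711 = 7·244 + 3
11: 1711 = 11·155 + 6
13: 1711 = 13·131 + 8
17: 1711 = 17·100 + 11
19: 1711 = 19·90 + 1
23: 1711 = 23·74 + 9
29: 1711 = 29·59

29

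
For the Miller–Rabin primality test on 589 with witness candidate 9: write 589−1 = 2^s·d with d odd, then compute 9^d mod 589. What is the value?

64

589 − 1 = 588 = 2^2 · 147, so d = 147.
9^1 ≡ 9 (mod 589)
9^2 ≡ 9^2 = 81 ≡ 81 (mod 589)
9^4 ≡ 81^2 = 6561 ≡ 82 (mod 589)
9^8 ≡ 82^2 = 6724 ≡ 245 (mod 589)
9^16 ≡ 245^2 = 60025 ≡ 536 (mod 589)
9^32 ≡ 536^2 = 287296 ≡ 453 (mod 589)
9^64 ≡ 453^2 = 205209 ≡ 237 (mod 589)
9^128 ≡ 237^2 = 56169 ≡ 214 (mod 589)
147 = 128 + 16 + 2 + 1 in binary powers of 2.
So 9^147 ≡ 214 · 536 · 81 · 9 ≡ 64 (mod 589).
Squaring chain: 64 → 562; never reaches −1, so base 9 is a Miller–Rabin witness that 589 is composite.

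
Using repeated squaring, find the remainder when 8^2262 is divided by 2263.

1242

8^1 ≡ 8 (mod 2263)
8^2 ≡ 8^2 = 64 ≡ 64 (mod 2263)
8^4 ≡ 64^2 = 4096 ≡ 1833 (mod 2263)
8^8 ≡ 1833^2 = 3359889 ≡ 1597 (mod 2263)
8^16 ≡ 1597^2 = 2550409 ≡ 8 (mod 2263)
8^32 ≡ 8^2 = 64 ≡ 64 (mod 2263)
8^64 ≡ 64^2 = 4096 ≡ 1833 (mod 2263)
8^128 ≡ 1833^2 = 3359889 ≡ 1597 (mod 2263)
8^256 ≡ 1597^2 = 2550409 ≡ 8 (mod 2263)
8^512 ≡ 8^2 = 64 ≡ 64 (mod 2263)
8^1024 ≡ 64^2 = 4096 ≡ 1833 (mod 2263)
8^2048 ≡ 1833^2 = 3359889 ≡ 1597 (mod 2263)
2262 = 2048 + 128 + 64 + 16 + 4 + 2 in binary powers of 2.
So 8^2262 ≡ 1597 · 1597 · 1833 · 8 · 1833 · 64 ≡ 1242 (mod 2263).
Since 1242 ≠ 1, base 8 is a Fermat witness: 2263 is composite.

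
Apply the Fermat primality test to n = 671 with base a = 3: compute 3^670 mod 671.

3^1 ≡ 3 (mod 671)
3^2 ≡ 3^2 = 9 ≡ 9 (mod 671)
3^4 ≡ 9^2 = 81 ≡ 81 (mod 671)
3^8 ≡ 81^2 = 6561 ≡ 522 (mod 671)
3^16 ≡ 522^2 = 272484 ≡ 58 (mod 671)
3^32 ≡ 58^2 = 3364 ≡ 9 (mod 671)
3^64 ≡ 9^2 = 81 ≡ 81 (mod 671)
3^128 ≡ 81^2 = 6561 ≡ 522 (mod 671)
3^256 ≡ 522^2 = 272484 ≡ 58 (mod 671)
3^512 ≡ 58^2 = 3364 ≡ 9 (mod 671)
670 = 512 + 128 + 16 + 8 + 4 + 2 in binary powers of 2.
So 3^670 ≡ 9 · 522 · 58 · 522 · 81 · 9 ≡ 1 (mod 671).
Since the result is 1, base 3 gives no evidence that 671 is composite.

1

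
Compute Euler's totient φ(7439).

7224

Factor: 7439 = 43 · 173.
φ(7439) = (43−1) · (173−1) = 42 · 172 = 7224.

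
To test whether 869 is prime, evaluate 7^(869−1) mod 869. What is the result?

7^1 ≡ 7 (mod 869)
7^2 ≡ 7^2 = 49 ≡ 49 (mod 869)
7^4 ≡ 49^2 = 2401 ≡ 663 (mod 869)
7^8 ≡ 663^2 = 439569 ≡ 724 (mod 869)
7^16 ≡ 724^2 = 524176 ≡ 169 (mod 869)
7^32 ≡ 169^2 = 28561 ≡ 753 (mod 869)
7^64 ≡ 753^2 = 567009 ≡ 421 (mod 869)
7^128 ≡ 421^2 = 177241 ≡ 834 (mod 869)
7^256 ≡ 834^2 = 695556 ≡ 356 (mod 869)
7^512 ≡ 356^2 = 126736 ≡ 731 (mod 869)
868 = 512 + 256 + 64 + 32 + 4 in binary powers of 2.
So 7^868 ≡ 731 · 356 · 421 · 753 · 663 ≡ 163 (mod 869).
Since 163 ≠ 1, base 7 is a Fermat witness: 869 is composite.

163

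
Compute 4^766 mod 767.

35

4^1 ≡ 4 (mod 767)
4^2 ≡ 4^2 = 16 ≡ 16 (mod 767)
4^4 ≡ 16^2 = 256 ≡ 256 (mod 767)
4^8 ≡ 256^2 = 65536 ≡ 341 (mod 767)
4^16 ≡ 341^2 = 116281 ≡ 464 (mod 767)
4^32 ≡ 464^2 = 215296 ≡ 536 (mod 767)
4^64 ≡ 536^2 = 287296 ≡ 438 (mod 767)
4^128 ≡ 438^2 = 191844 ≡ 94 (mod 767)
4^256 ≡ 94^2 = 8836 ≡ 399 (mod 767)
4^512 ≡ 399^2 = 159201 ≡ 432 (mod 767)
766 = 512 + 128 + 64 + 32 + 16 + 8 + 4 + 2 in binary powers of 2.
So 4^766 ≡ 432 · 94 · 438 · 536 · 464 · 341 · 256 · 16 ≡ 35 (mod 767).
Since 35 ≠ 1, base 4 is a Fermat witness: 767 is composite.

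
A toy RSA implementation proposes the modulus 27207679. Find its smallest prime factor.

27207679 is odd.
Digit sum 40, not divisible by 3.
Ends in 9: not divisible by 5.
7: 27207679 = 7·3886811 + 2
11: 27207679 = 11·2473425 + 4
13: 27207679 = 13·2092898 + 5
17: 27207679 = 17·1600451 + 12
19: 27207679 = 19·1431983 + 2
23: 27207679 = 23·1182942 + 13
29: 27207679 = 29·938195 + 24
31: 27207679 = 31·877667 + 2
37: 27207679 = 37·735342 + 25
41: 27207679 = 41·663601 + 38
43: 27207679 = 43·632736 + 31
47: 27207679 = 47·578886 + 37
53: 27207679 = 53·513352 + 23
59: 27207679 = 59·461147 + 6
61: 27207679 = 61·446027 + 32
67: 27207679 = 67·406084 + 51
71: 27207679 = 71·383206 + 53
73: 27207679 = 73·372707 + 68
79: 27207679 = 79·344401

79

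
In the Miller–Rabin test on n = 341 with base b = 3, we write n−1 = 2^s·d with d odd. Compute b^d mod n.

341 − 1 = 340 = 2^2 · 85, so d = 85.
3^1 ≡ 3 (mod 341)
3^2 ≡ 3^2 = 9 ≡ 9 (mod 341)
3^4 ≡ 9^2 = 81 ≡ 81 (mod 341)
3^8 ≡ 81^2 = 6561 ≡ 82 (mod 341)
3^16 ≡ 82^2 = 6724 ≡ 245 (mod 341)
3^32 ≡ 245^2 = 60025 ≡ 9 (mod 341)
3^64 ≡ 9^2 = 81 ≡ 81 (mod 341)
85 = 64 + 16 + 4 + 1 in binary powers of 2.
So 3^85 ≡ 81 · 245 · 81 · 3 ≡ 254 (mod 341).
Squaring chain: 254 → 67; never reaches −1, so base 3 is a Miller–Rabin witness that 341 is composite.

254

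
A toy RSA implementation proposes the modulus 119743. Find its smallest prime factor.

119743 is odd.
Digit sum 25, not divisible by 3.
Ends in 3: not divisible by 5.
7: 119743 = 7·17106 + 1
11: 119743 = 11·10885 + 8
13: 119743 = 13·9211

13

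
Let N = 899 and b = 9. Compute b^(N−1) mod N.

545

9^1 ≡ 9 (mod 899)
9^2 ≡ 9^2 = 81 ≡ 81 (mod 899)
9^4 ≡ 81^2 = 6561 ≡ 268 (mod 899)
9^8 ≡ 268^2 = 71824 ≡ 803 (mod 899)
9^16 ≡ 803^2 = 644809 ≡ 226 (mod 899)
9^32 ≡ 226^2 = 51076 ≡ 732 (mod 899)
9^64 ≡ 732^2 = 535824 ≡ 20 (mod 899)
9^128 ≡ 20^2 = 400 ≡ 400 (mod 899)
9^256 ≡ 400^2 = 160000 ≡ 877 (mod 899)
9^512 ≡ 877^2 = 769129 ≡ 484 (mod 899)
898 = 512 + 256 + 128 + 2 in binary powers of 2.
So 9^898 ≡ 484 · 877 · 400 · 81 ≡ 545 (mod 899).
Since 545 ≠ 1, base 9 is a Fermat witness: 899 is composite.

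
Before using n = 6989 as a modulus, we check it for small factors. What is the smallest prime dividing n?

29

6989 is odd.
Digit sum 32, not divisible by 3.
Ends in 9: not divisible by 5.
7: 6989 = 7·998 + 3
11: 6989 = 11·635 + 4
13: 6989 = 13·537 + 8
17: 6989 = 17·411 + 2
19: 6989 = 19·367 + 16
23: 6989 = 23·303 + 20
29: 6989 = 29·241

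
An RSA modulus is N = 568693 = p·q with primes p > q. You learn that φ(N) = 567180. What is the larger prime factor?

φ(n) = (p−1)(q−1) = n − (p+q) + 1, so p + q = 568693 − 567180 + 1 = 1514.
p and q are the roots of t² − 1514t + 568693 = 0.
Discriminant: 1514² − 4·568693 = 2292196 − 2274772 = 17424; √17424 = 132.
q = (1514 − 132)/2 = 691, p = (1514 + 132)/2 = 823.
Check: 691 · 823 = 568693.

823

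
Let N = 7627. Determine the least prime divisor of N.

29

7627 is odd.
Digit sum 22, not divisible by 3.
Ends in 7: not divisible by 5.
7: 7627 = 7·1089 + 4
11: 7627 = 11·693 + 4
13: 7627 = 13·586 + 9
17: 7627 = 17·448 + 11
19: 7627 = 19·401 + 8
23: 7627 = 23·331 + 14
29: 7627 = 29·263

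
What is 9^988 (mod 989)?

9^1 ≡ 9 (mod 989)
9^2 ≡ 9^2 = 81 ≡ 81 (mod 989)
9^4 ≡ 81^2 = 6561 ≡ 627 (mod 989)
9^8 ≡ 627^2 = 393129 ≡ 496 (mod 989)
9^16 ≡ 496^2 = 246016 ≡ 744 (mod 989)
9^32 ≡ 744^2 = 553536 ≡ 685 (mod 989)
9^64 ≡ 685^2 = 469225 ≡ 439 (mod 989)
9^128 ≡ 439^2 = 192721 ≡ 855 (mod 989)
9^256 ≡ 855^2 = 731025 ≡ 154 (mod 989)
9^512 ≡ 154^2 = 23716 ≡ 969 (mod 989)
988 = 512 + 256 + 128 + 64 + 16 + 8 + 4 in binary powers of 2.
So 9^988 ≡ 969 · 154 · 855 · 439 · 744 · 496 · 627 ≡ 439 (mod 989).
Since 439 ≠ 1, base 9 is a Fermat witness: 989 is composite.

439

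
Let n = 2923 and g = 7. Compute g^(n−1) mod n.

433

7^1 ≡ 7 (mod 2923)
7^2 ≡ 7^2 = 49 ≡ 49 (mod 2923)
7^4 ≡ 49^2 = 2401 ≡ 2401 (mod 2923)
7^8 ≡ 2401^2 = 5764801 ≡ 645 (mod 2923)
7^16 ≡ 645^2 = 416025 ≡ 959 (mod 2923)
7^32 ≡ 959^2 = 919681 ≡ 1859 (mod 2923)
7^64 ≡ 1859^2 = 3455881 ≡ 895 (mod 2923)
7^128 ≡ 895^2 = 801025 ≡ 123 (mod 2923)
7^256 ≡ 123^2 = 15129 ≡ 514 (mod 2923)
7^512 ≡ 514^2 = 264196 ≡ 1126 (mod 2923)
7^1024 ≡ 1126^2 = 1267876 ≡ 2217 (mod 2923)
7^2048 ≡ 2217^2 = 4915089 ≡ 1526 (mod 2923)
2922 = 2048 + 512 + 256 + 64 + 32 + 8 + 2 in binary powers of 2.
So 7^2922 ≡ 1526 · 1126 · 514 · 895 · 1859 · 645 · 49 ≡ 433 (mod 2923).
Since 433 ≠ 1, base 7 is a Fermat witness: 2923 is composite.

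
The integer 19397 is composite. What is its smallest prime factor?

7

19397 is odd.
Digit sum 29, not divisible by 3.
Ends in 7: not divisible by 5.
7: 19397 = 7·2771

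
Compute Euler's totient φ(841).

Factor: 841 = 29^2.
φ(841) = 29^1·(29−1) = 812.

812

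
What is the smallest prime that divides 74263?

7

74263 is odd.
Digit sum 22, not divisible by 3.
Ends in 3: not divisible by 5.
7: 74263 = 7·10609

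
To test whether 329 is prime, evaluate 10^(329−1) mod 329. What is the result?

10^1 ≡ 10 (mod 329)
10^2 ≡ 10^2 = 100 ≡ 100 (mod 329)
10^4 ≡ 100^2 = 10000 ≡ 130 (mod 329)
10^8 ≡ 130^2 = 16900 ≡ 121 (mod 329)
10^16 ≡ 121^2 = 14641 ≡ 165 (mod 329)
10^32 ≡ 165^2 = 27225 ≡ 247 (mod 329)
10^64 ≡ 247^2 = 61009 ≡ 144 (mod 329)
10^128 ≡ 144^2 = 20736 ≡ 9 (mod 329)
10^256 ≡ 9^2 = 81 ≡ 81 (mod 329)
328 = 256 + 64 + 8 in binary powers of 2.
So 10^328 ≡ 81 · 144 · 121 ≡ 263 (mod 329).
Since 263 ≠ 1, base 10 is a Fermat witness: 329 is composite.

263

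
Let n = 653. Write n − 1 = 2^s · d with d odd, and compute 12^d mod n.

653 − 1 = 652 = 2^2 · 163, so d = 163.
12^1 ≡ 12 (mod 653)
12^2 ≡ 12^2 = 144 ≡ 144 (mod 653)
12^4 ≡ 144^2 = 20736 ≡ 493 (mod 653)
12^8 ≡ 493^2 = 243049 ≡ 133 (mod 653)
12^16 ≡ 133^2 = 17689 ≡ 58 (mod 653)
12^32 ≡ 58^2 = 3364 ≡ 99 (mod 653)
12^64 ≡ 99^2 = 9801 ≡ 6 (mod 653)
12^128 ≡ 6^2 = 36 ≡ 36 (mod 653)
163 = 128 + 32 + 2 + 1 in binary powers of 2.
So 12^163 ≡ 36 · 99 · 144 · 12 ≡ 149 (mod 653).
Squaring chain: 149 → 652; reaches −1, so base 12 does not prove 653 composite.

149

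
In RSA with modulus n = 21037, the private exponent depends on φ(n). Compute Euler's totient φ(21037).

Factor: 21037 = 109 · 193.
φ(21037) = (109−1) · (193−1) = 108 · 192 = 20736.

20736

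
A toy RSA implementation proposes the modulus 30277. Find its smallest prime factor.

30277 is odd.
Digit sum 19, not divisible by 3.
Ends in 7: not divisible by 5.
7: 30277 = 7·4325 + 2
11: 30277 = 11·2752 + 5
13: 30277 = 13·2329

13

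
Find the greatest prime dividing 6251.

6251 = 7 · 893
893 = 19 · 47
47 is prime.
So 6251 = 7 · 19 · 47; the largest prime factor is 47.

47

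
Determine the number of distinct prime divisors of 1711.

1711 = 29 · 59
1711 = 29 · 59, which has 2 distinct prime factors.

2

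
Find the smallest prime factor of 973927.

973927 is odd.
Digit sum 37, not divisible by 3.
Ends in 7: not divisible by 5.
7: 973927 = 7·139132 + 3
11: 973927 = 11·88538 + 9
13: 973927 = 13·74917 + 6
17: 973927 = 17·57289 + 14
19: 973927 = 19·51259 + 6
23: 973927 = 23·42344 + 15
29: 973927 = 29·33583 + 20
31: 973927 = 31·31417

31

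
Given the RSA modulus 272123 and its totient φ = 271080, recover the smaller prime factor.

503

φ(n) = (p−1)(q−1) = n − (p+q) + 1, so p + q = 272123 − 271080 + 1 = 1044.
p and q are the roots of t² − 1044t + 272123 = 0.
Discriminant: 1044² − 4·272123 = 1089936 − 1088492 = 1444; √1444 = 38.
q = (1044 − 38)/2 = 503, p = (1044 + 38)/2 = 541.
Check: 503 · 541 = 272123.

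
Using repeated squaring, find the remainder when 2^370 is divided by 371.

170

2^1 ≡ 2 (mod 371)
2^2 ≡ 2^2 = 4 ≡ 4 (mod 371)
2^4 ≡ 4^2 = 16 ≡ 16 (mod 371)
2^8 ≡ 16^2 = 256 ≡ 256 (mod 371)
2^16 ≡ 256^2 = 65536 ≡ 240 (mod 371)
2^32 ≡ 240^2 = 57600 ≡ 95 (mod 371)
2^64 ≡ 95^2 = 9025 ≡ 121 (mod 371)
2^128 ≡ 121^2 = 14641 ≡ 172 (mod 371)
2^256 ≡ 172^2 = 29584 ≡ 275 (mod 371)
370 = 256 + 64 + 32 + 16 + 2 in binary powers of 2.
So 2^370 ≡ 275 · 121 · 95 · 240 · 4 ≡ 170 (mod 371).
Since 170 ≠ 1, base 2 is a Fermat witness: 371 is composite.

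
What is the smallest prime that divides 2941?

2941 is odd.
Digit sum 16, not divisible by 3.
Ends in 1: not divisible by 5.
7: 2941 = 7·420 + 1
11: 2941 = 11·267 + 4
13: 2941 = 13·226 + 3
17: 2941 = 17·173

17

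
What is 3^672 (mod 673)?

3^1 ≡ 3 (mod 673)
3^2 ≡ 3^2 = 9 ≡ 9 (mod 673)
3^4 ≡ 9^2 = 81 ≡ 81 (mod 673)
3^8 ≡ 81^2 = 6561 ≡ 504 (mod 673)
3^16 ≡ 504^2 = 254016 ≡ 295 (mod 673)
3^32 ≡ 295^2 = 87025 ≡ 208 (mod 673)
3^64 ≡ 208^2 = 43264 ≡ 192 (mod 673)
3^128 ≡ 192^2 = 36864 ≡ 522 (mod 673)
3^256 ≡ 522^2 = 272484 ≡ 592 (mod 673)
3^512 ≡ 592^2 = 350464 ≡ 504 (mod 673)
672 = 512 + 128 + 32 in binary powers of 2.
So 3^672 ≡ 504 · 522 · 208 ≡ 1 (mod 673).
Since the result is 1, base 3 gives no evidence that 673 is composite.

1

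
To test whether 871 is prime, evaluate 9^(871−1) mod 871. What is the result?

612

9^1 ≡ 9 (mod 871)
9^2 ≡ 9^2 = 81 ≡ 81 (mod 871)
9^4 ≡ 81^2 = 6561 ≡ 464 (mod 871)
9^8 ≡ 464^2 = 215296 ≡ 159 (mod 871)
9^16 ≡ 159^2 = 25281 ≡ 22 (mod 871)
9^32 ≡ 22^2 = 484 ≡ 484 (mod 871)
9^64 ≡ 484^2 = 234256 ≡ 828 (mod 871)
9^128 ≡ 828^2 = 685584 ≡ 107 (mod 871)
9^256 ≡ 107^2 = 11449 ≡ 126 (mod 871)
9^512 ≡ 126^2 = 15876 ≡ 198 (mod 871)
870 = 512 + 256 + 64 + 32 + 4 + 2 in binary powers of 2.
So 9^870 ≡ 198 · 126 · 828 · 484 · 464 · 81 ≡ 612 (mod 871).
Since 612 ≠ 1, base 9 is a Fermat witness: 871 is composite.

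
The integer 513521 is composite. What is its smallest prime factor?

23

513521 is odd.
Digit sum 17, not divisible by 3.
Ends in 1: not divisible by 5.
7: 513521 = 7·73360 + 1
11: 513521 = 11·46683 + 8
13: 513521 = 13·39501 + 8
17: 513521 = 17·30207 + 2
19: 513521 = 19·27027 + 8
23: 513521 = 23·22327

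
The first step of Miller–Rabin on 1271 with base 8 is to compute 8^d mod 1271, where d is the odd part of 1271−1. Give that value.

1271 − 1 = 1270 = 2^1 · 635, so d = 635.
8^1 ≡ 8 (mod 1271)
8^2 ≡ 8^2 = 64 ≡ 64 (mod 1271)
8^4 ≡ 64^2 = 4096 ≡ 283 (mod 1271)
8^8 ≡ 283^2 = 80089 ≡ 16 (mod 1271)
8^16 ≡ 16^2 = 256 ≡ 256 (mod 1271)
8^32 ≡ 256^2 = 65536 ≡ 715 (mod 1271)
8^64 ≡ 715^2 = 511225 ≡ 283 (mod 1271)
8^128 ≡ 283^2 = 80089 ≡ 16 (mod 1271)
8^256 ≡ 16^2 = 256 ≡ 256 (mod 1271)
8^512 ≡ 256^2 = 65536 ≡ 715 (mod 1271)
635 = 512 + 64 + 32 + 16 + 8 + 2 + 1 in binary powers of 2.
So 8^635 ≡ 715 · 283 · 715 · 256 · 16 · 64 · 8 ≡ 32 (mod 1271).
Squaring chain: 32; never reaches −1, so base 8 is a Miller–Rabin witness that 1271 is composite.

32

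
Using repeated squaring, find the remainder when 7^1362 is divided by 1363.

7^1 ≡ 7 (mod 1363)
7^2 ≡ 7^2 = 49 ≡ 49 (mod 1363)
7^4 ≡ 49^2 = 2401 ≡ 1038 (mod 1363)
7^8 ≡ 1038^2 = 1077444 ≡ 674 (mod 1363)
7^16 ≡ 674^2 = 454276 ≡ 397 (mod 1363)
7^32 ≡ 397^2 = 157609 ≡ 864 (mod 1363)
7^64 ≡ 864^2 = 746496 ≡ 935 (mod 1363)
7^128 ≡ 935^2 = 874225 ≡ 542 (mod 1363)
7^256 ≡ 542^2 = 293764 ≡ 719 (mod 1363)
7^512 ≡ 719^2 = 516961 ≡ 384 (mod 1363)
7^1024 ≡ 384^2 = 147456 ≡ 252 (mod 1363)
1362 = 1024 + 256 + 64 + 16 + 2 in binary powers of 2.
So 7^1362 ≡ 252 · 719 · 935 · 397 · 49 ≡ 545 (mod 1363).
Since 545 ≠ 1, base 7 is a Fermat witness: 1363 is composite.

545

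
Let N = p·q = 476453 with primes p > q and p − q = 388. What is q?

Since p = q + 388, we have 476453 = q(q + 388), so q² + 388q − 476453 = 0.
Discriminant: 388² + 4·476453 = 150544 + 1905812 = 2056356; √2056356 = 1434.
q = (−388 + 1434)/2 = 523, and p = q + 388 = 911.
Check: 523 · 911 = 476453.

523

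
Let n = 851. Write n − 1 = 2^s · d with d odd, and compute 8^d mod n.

851 − 1 = 850 = 2^1 · 425, so d = 425.
8^1 ≡ 8 (mod 851)
8^2 ≡ 8^2 = 64 ≡ 64 (mod 851)
8^4 ≡ 64^2 = 4096 ≡ 692 (mod 851)
8^8 ≡ 692^2 = 478864 ≡ 602 (mod 851)
8^16 ≡ 602^2 = 362404 ≡ 729 (mod 851)
8^32 ≡ 729^2 = 531441 ≡ 417 (mod 851)
8^64 ≡ 417^2 = 173889 ≡ 285 (mod 851)
8^128 ≡ 285^2 = 81225 ≡ 380 (mod 851)
8^256 ≡ 380^2 = 144400 ≡ 581 (mod 851)
425 = 256 + 128 + 32 + 8 + 1 in binary powers of 2.
So 8^425 ≡ 581 · 380 · 417 · 602 · 8 ≡ 541 (mod 851).
Squaring chain: 541; never reaches −1, so base 8 is a Miller–Rabin witness that 851 is composite.

541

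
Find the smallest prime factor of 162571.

162571 is odd.
Digit sum 22, not divisible by 3.
Ends in 1: not divisible by 5.
7: 162571 = 7·23224 + 3
11: 162571 = 11·14779 + 2
13: 162571 = 13·12505 + 6
17: 162571 = 17·9563

17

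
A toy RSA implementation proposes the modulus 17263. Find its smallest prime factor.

17263 is odd.
Digit sum 19, not divisible by 3.
Ends in 3: not divisible by 5.
7: 17263 = 7·2466 + 1
11: 17263 = 11·1569 + 4
13: 17263 = 13·1327 + 12
17: 17263 = 17·1015 + 8
19: 17263 = 19·908 + 11
23: 17263 = 23·750 + 13
29: 17263 = 29·595 + 8
31: 17263 = 31·556 + 27
37: 17263 = 37·466 + 21
41: 17263 = 41·421 + 2
43: 17263 = 43·401 + 20
47: 17263 = 47·367 + 14
53: 17263 = 53·325 + 38
59: 17263 = 59·292 + 35
61: 17263 = 61·283

61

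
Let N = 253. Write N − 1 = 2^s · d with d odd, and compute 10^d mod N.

21

253 − 1 = 252 = 2^2 · 63, so d = 63.
10^1 ≡ 10 (mod 253)
10^2 ≡ 10^2 = 100 ≡ 100 (mod 253)
10^4 ≡ 100^2 = 10000 ≡ 133 (mod 253)
10^8 ≡ 133^2 = 17689 ≡ 232 (mod 253)
10^16 ≡ 232^2 = 53824 ≡ 188 (mod 253)
10^32 ≡ 188^2 = 35344 ≡ 177 (mod 253)
63 = 32 + 16 + 8 + 4 + 2 + 1 in binary powers of 2.
So 10^63 ≡ 177 · 188 · 232 · 133 · 100 · 10 ≡ 21 (mod 253).
Squaring chain: 21 → 188; never reaches −1, so base 10 is a Miller–Rabin witness that 253 is composite.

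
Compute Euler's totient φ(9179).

8976

Factor: 9179 = 67 · 137.
φ(9179) = (67−1) · (137−1) = 66 · 136 = 8976.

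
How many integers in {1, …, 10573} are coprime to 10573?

10368

Factor: 10573 = 97 · 109.
φ(10573) = (97−1) · (109−1) = 96 · 108 = 10368.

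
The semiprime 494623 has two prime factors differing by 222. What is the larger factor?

Since p = q + 222, we have 494623 = q(q + 222), so q² + 222q − 494623 = 0.
Discriminant: 222² + 4·494623 = 49284 + 1978492 = 2027776; √2027776 = 1424.
q = (−222 + 1424)/2 = 601, and p = q + 222 = 823.
Check: 601 · 823 = 494623.

823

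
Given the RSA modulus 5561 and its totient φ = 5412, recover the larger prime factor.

83

φ(n) = (p−1)(q−1) = n − (p+q) + 1, so p + q = 5561 − 5412 + 1 = 150.
p and q are the roots of t² − 150t + 5561 = 0.
Discriminant: 150² − 4·5561 = 22500 − 22244 = 256; √256 = 16.
q = (150 − 16)/2 = 67, p = (150 + 16)/2 = 83.
Check: 67 · 83 = 5561.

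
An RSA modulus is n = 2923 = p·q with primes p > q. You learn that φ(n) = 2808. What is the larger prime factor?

79

φ(n) = (p−1)(q−1) = n − (p+q) + 1, so p + q = 2923 − 2808 + 1 = 116.
p and q are the roots of t² − 116t + 2923 = 0.
Discriminant: 116² − 4·2923 = 13456 − 11692 = 1764; √1764 = 42.
q = (116 − 42)/2 = 37, p = (116 + 42)/2 = 79.
Check: 37 · 79 = 2923.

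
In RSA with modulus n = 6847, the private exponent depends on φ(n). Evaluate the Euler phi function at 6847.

Factor: 6847 = 41 · 167.
φ(6847) = (41−1) · (167−1) = 40 · 166 = 6640.

6640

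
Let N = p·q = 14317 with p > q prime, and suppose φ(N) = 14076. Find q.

103

φ(n) = (p−1)(q−1) = n − (p+q) + 1, so p + q = 14317 − 14076 + 1 = 242.
p and q are the roots of t² − 242t + 14317 = 0.
Discriminant: 242² − 4·14317 = 58564 − 57268 = 1296; √1296 = 36.
q = (242 − 36)/2 = 103, p = (242 + 36)/2 = 139.
Check: 103 · 139 = 14317.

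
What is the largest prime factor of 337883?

79

337883 = 7 · 48269
48269 = 13 · 3713
3713 = 47 · 79
79 is prime.
So 337883 = 7 · 13 · 47 · 79; the largest prime factor is 79.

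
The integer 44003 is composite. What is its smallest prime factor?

44003 is odd.
Digit sum 11, not divisible by 3.
Ends in 3: not divisible by 5.
7: 44003 = 7·6286 + 1
11: 44003 = 11·4000 + 3
13: 44003 = 13·3384 + 11
17: 44003 = 17·2588 + 7
19: 44003 = 19·2315 + 18
23: 44003 = 23·1913 + 4
29: 44003 = 29·1517 + 10
31: 44003 = 31·1419 + 14
37: 44003 = 37·1189 + 10
41: 44003 = 41·1073 + 10
43: 44003 = 43·1023 + 14
47: 44003 = 47·936 + 11
53: 44003 = 53·830 + 13
59: 44003 = 59·745 + 48
61: 44003 = 61·721 + 22
67: 44003 = 67·656 + 51
71: 44003 = 71·619 + 54
73: 44003 = 73·602 + 57
79: 44003 = 79·557

79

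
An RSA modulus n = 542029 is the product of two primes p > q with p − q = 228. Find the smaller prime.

631

Since p = q + 228, we have 542029 = q(q + 228), so q² + 228q − 542029 = 0.
Discriminant: 228² + 4·542029 = 51984 + 2168116 = 2220100; √2220100 = 1490.
q = (−228 + 1490)/2 = 631, and p = q + 228 = 859.
Check: 631 · 859 = 542029.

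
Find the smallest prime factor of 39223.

61

39223 is odd.
Digit sum 19, not divisible by 3.
Ends in 3: not divisible by 5.
7: 39223 = 7·5603 + 2
11: 39223 = 11·3565 + 8
13: 39223 = 13·3017 + 2
17: 39223 = 17·2307 + 4
19: 39223 = 19·2064 + 7
23: 39223 = 23·1705 + 8
29: 39223 = 29·1352 + 15
31: 39223 = 31·1265 + 8
37: 39223 = 37·1060 + 3
41: 39223 = 41·956 + 27
43: 39223 = 43·912 + 7
47: 39223 = 47·834 + 25
53: 39223 = 53·740 + 3
59: 39223 = 59·664 + 47
61: 39223 = 61·643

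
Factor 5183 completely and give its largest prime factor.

73

5183 = 71 · 73
73 is prime.
So 5183 = 71 · 73; the largest prime factor is 73.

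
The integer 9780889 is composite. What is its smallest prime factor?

9780889 is odd.
Digit sum 49, not divisible by 3.
Ends in 9: not divisible by 5.
7: 9780889 = 7·1397269 + 6
11: 9780889 = 11·889171 + 8
13: 9780889 = 13·752376 + 1
17: 9780889 = 17·575346 + 7
19: 9780889 = 19·514783 + 12
23: 9780889 = 23·425256 + 1
29: 9780889 = 29·337272 + 1
31: 9780889 = 31·315512 + 17
37: 9780889 = 37·264348 + 13
41: 9780889 = 41·238558 + 11
43: 9780889 = 43·227462 + 23
47: 9780889 = 47·208104 + 1
53: 9780889 = 53·184545 + 4
59: 9780889 = 59·165777 + 46
61: 9780889 = 61·160342 + 27
67: 9780889 = 67·145983 + 28
71: 9780889 = 71·137759

71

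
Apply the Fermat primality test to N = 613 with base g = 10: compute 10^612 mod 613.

10^1 ≡ 10 (mod 613)
10^2 ≡ 10^2 = 100 ≡ 100 (mod 613)
10^4 ≡ 100^2 = 10000 ≡ 192 (mod 613)
10^8 ≡ 192^2 = 36864 ≡ 84 (mod 613)
10^16 ≡ 84^2 = 7056 ≡ 313 (mod 613)
10^32 ≡ 313^2 = 97969 ≡ 502 (mod 613)
10^64 ≡ 502^2 = 252004 ≡ 61 (mod 613)
10^128 ≡ 61^2 = 3721 ≡ 43 (mod 613)
10^256 ≡ 43^2 = 1849 ≡ 10 (mod 613)
10^512 ≡ 10^2 = 100 ≡ 100 (mod 613)
612 = 512 + 64 + 32 + 4 in binary powers of 2.
So 10^612 ≡ 100 · 61 · 502 · 192 ≡ 1 (mod 613).
Since the result is 1, base 10 gives no evidence that 613 is composite.

1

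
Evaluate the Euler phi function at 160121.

Factor: 160121 = 13 · 109 · 113.
φ(160121) = (13−1) · (109−1) · (113−1) = 12 · 108 · 112 = 145152.

145152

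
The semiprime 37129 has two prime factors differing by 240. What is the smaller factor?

Since p = q + 240, we have 37129 = q(q + 240), so q² + 240q − 37129 = 0.
Discriminant: 240² + 4·37129 = 57600 + 148516 = 206116; √206116 = 454.
q = (−240 + 454)/2 = 107, and p = q + 240 = 347.
Check: 107 · 347 = 37129.

107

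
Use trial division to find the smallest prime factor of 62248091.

62248091 is odd.
Digit sum 32, not divisible by 3.
Ends in 1: not divisible by 5.
7: 62248091 = 7·8892584 + 3
11: 62248091 = 11·5658917 + 4
13: 62248091 = 13·4788314 + 9
17: 62248091 = 17·3661652 + 7
19: 62248091 = 19·3276215 + 6
23: 62248091 = 23·2706438 + 17
29: 62248091 = 29·2146485 + 26
31: 62248091 = 31·2008002 + 29
37: 62248091 = 37·1682380 + 31
41: 62248091 = 41·1518246 + 5
43: 62248091 = 43·1447630 + 1
47: 62248091 = 47·1324427 + 22
53: 62248091 = 53·1174492 + 15
59: 62248091 = 59·1055052 + 23
61: 62248091 = 61·1020460 + 31
67: 62248091 = 67·929075 + 66
71: 62248091 = 71·876733 + 48
73: 62248091 = 73·852713 + 42
79: 62248091 = 79·787950 + 41
83: 62248091 = 83·749977

83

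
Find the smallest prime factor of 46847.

79

46847 is odd.
Digit sum 29, not divisible by 3.
Ends in 7: not divisible by 5.
7: 46847 = 7·6692 + 3
11: 46847 = 11·4258 + 9
13: 46847 = 13·3603 + 8
17: 46847 = 17·2755 + 12
19: 46847 = 19·2465 + 12
23: 46847 = 23·2036 + 19
29: 46847 = 29·1615 + 12
31: 46847 = 31·1511 + 6
37: 46847 = 37·1266 + 5
41: 46847 = 41·1142 + 25
43: 46847 = 43·1089 + 20
47: 46847 = 47·996 + 35
53: 46847 = 53·883 + 48
59: 46847 = 59·794 + 1
61: 46847 = 61·767 + 60
67: 46847 = 67·699 + 14
71: 46847 = 71·659 + 58
73: 46847 = 73·641 + 54
79: 46847 = 79·593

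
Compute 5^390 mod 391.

325

5^1 ≡ 5 (mod 391)
5^2 ≡ 5^2 = 25 ≡ 25 (mod 391)
5^4 ≡ 25^2 = 625 ≡ 234 (mod 391)
5^8 ≡ 234^2 = 54756 ≡ 16 (mod 391)
5^16 ≡ 16^2 = 256 ≡ 256 (mod 391)
5^32 ≡ 256^2 = 65536 ≡ 239 (mod 391)
5^64 ≡ 239^2 = 57121 ≡ 35 (mod 391)
5^128 ≡ 35^2 = 1225 ≡ 52 (mod 391)
5^256 ≡ 52^2 = 2704 ≡ 358 (mod 391)
390 = 256 + 128 + 4 + 2 in binary powers of 2.
So 5^390 ≡ 358 · 52 · 234 · 25 ≡ 325 (mod 391).
Since 325 ≠ 1, base 5 is a Fermat witness: 391 is composite.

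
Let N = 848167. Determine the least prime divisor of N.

41

848167 is odd.
Digit sum 34, not divisible by 3.
Ends in 7: not divisible by 5.
7: 848167 = 7·121166 + 5
11: 848167 = 11·77106 + 1
13: 848167 = 13·65243 + 8
17: 848167 = 17·49892 + 3
19: 848167 = 19·44640 + 7
23: 848167 = 23·36876 + 19
29: 848167 = 29·29247 + 4
31: 848167 = 31·27360 + 7
37: 848167 = 37·22923 + 16
41: 848167 = 41·20687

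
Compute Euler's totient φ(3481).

Factor: 3481 = 59^2.
φ(3481) = 59^1·(59−1) = 3422.

3422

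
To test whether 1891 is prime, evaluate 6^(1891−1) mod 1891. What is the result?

6^1 ≡ 6 (mod 1891)
6^2 ≡ 6^2 = 36 ≡ 36 (mod 1891)
6^4 ≡ 36^2 = 1296 ≡ 1296 (mod 1891)
6^8 ≡ 1296^2 = 1679616 ≡ 408 (mod 1891)
6^16 ≡ 408^2 = 166464 ≡ 56 (mod 1891)
6^32 ≡ 56^2 = 3136 ≡ 1245 (mod 1891)
6^64 ≡ 1245^2 = 1550025 ≡ 1296 (mod 1891)
6^128 ≡ 1296^2 = 1679616 ≡ 408 (mod 1891)
6^256 ≡ 408^2 = 166464 ≡ 56 (mod 1891)
6^512 ≡ 56^2 = 3136 ≡ 1245 (mod 1891)
6^1024 ≡ 1245^2 = 1550025 ≡ 1296 (mod 1891)
1890 = 1024 + 512 + 256 + 64 + 32 + 2 in binary powers of 2.
So 6^1890 ≡ 1296 · 1245 · 56 · 1296 · 1245 · 36 ≡ 1768 (mod 1891).
Since 1768 ≠ 1, base 6 is a Fermat witness: 1891 is composite.

1768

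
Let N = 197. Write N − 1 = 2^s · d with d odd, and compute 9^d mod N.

197 − 1 = 196 = 2^2 · 49, so d = 49.
9^1 ≡ 9 (mod 197)
9^2 ≡ 9^2 = 81 ≡ 81 (mod 197)
9^4 ≡ 81^2 = 6561 ≡ 60 (mod 197)
9^8 ≡ 60^2 = 3600 ≡ 54 (mod 197)
9^16 ≡ 54^2 = 2916 ≡ 158 (mod 197)
9^32 ≡ 158^2 = 24964 ≡ 142 (mod 197)
49 = 32 + 16 + 1 in binary powers of 2.
So 9^49 ≡ 142 · 158 · 9 ≡ 196 (mod 197).
Since 9^d ≡ 196 (mod 197), base 9 does not prove 197 composite.

196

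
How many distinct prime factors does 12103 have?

3

12103 = 7^2 · 247
247 = 13 · 19
12103 = 7^2 · 13 · 19, which has 3 distinct prime factors.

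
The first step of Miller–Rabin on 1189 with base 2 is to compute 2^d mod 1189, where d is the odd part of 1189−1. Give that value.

1189 − 1 = 1188 = 2^2 · 297, so d = 297.
2^1 ≡ 2 (mod 1189)
2^2 ≡ 2^2 = 4 ≡ 4 (mod 1189)
2^4 ≡ 4^2 = 16 ≡ 16 (mod 1189)
2^8 ≡ 16^2 = 256 ≡ 256 (mod 1189)
2^16 ≡ 256^2 = 65536 ≡ 141 (mod 1189)
2^32 ≡ 141^2 = 19881 ≡ 857 (mod 1189)
2^64 ≡ 857^2 = 734449 ≡ 836 (mod 1189)
2^128 ≡ 836^2 = 698896 ≡ 953 (mod 1189)
2^256 ≡ 953^2 = 908209 ≡ 1002 (mod 1189)
297 = 256 + 32 + 8 + 1 in binary powers of 2.
So 2^297 ≡ 1002 · 857 · 256 · 2 ≡ 282 (mod 1189).
Squaring chain: 282 → 1050; never reaches −1, so base 2 is a Miller–Rabin witness that 1189 is composite.

282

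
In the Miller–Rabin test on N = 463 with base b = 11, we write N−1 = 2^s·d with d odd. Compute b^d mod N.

463 − 1 = 462 = 2^1 · 231, so d = 231.
11^1 ≡ 11 (mod 463)
11^2 ≡ 11^2 = 121 ≡ 121 (mod 463)
11^4 ≡ 121^2 = 14641 ≡ 288 (mod 463)
11^8 ≡ 288^2 = 82944 ≡ 67 (mod 463)
11^16 ≡ 67^2 = 4489 ≡ 322 (mod 463)
11^32 ≡ 322^2 = 103684 ≡ 435 (mod 463)
11^64 ≡ 435^2 = 189225 ≡ 321 (mod 463)
11^128 ≡ 321^2 = 103041 ≡ 255 (mod 463)
231 = 128 + 64 + 32 + 4 + 2 + 1 in binary powers of 2.
So 11^231 ≡ 255 · 321 · 435 · 288 · 121 · 11 ≡ 462 (mod 463).
Since 11^d ≡ 462 (mod 463), base 11 does not prove 463 composite.

462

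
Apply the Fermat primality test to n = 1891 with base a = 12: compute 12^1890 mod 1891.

1

12^1 ≡ 12 (mod 1891)
12^2 ≡ 12^2 = 144 ≡ 144 (mod 1891)
12^4 ≡ 144^2 = 20736 ≡ 1826 (mod 1891)
12^8 ≡ 1826^2 = 3334276 ≡ 443 (mod 1891)
12^16 ≡ 443^2 = 196249 ≡ 1476 (mod 1891)
12^32 ≡ 1476^2 = 2178576 ≡ 144 (mod 1891)
12^64 ≡ 144^2 = 20736 ≡ 1826 (mod 1891)
12^128 ≡ 1826^2 = 3334276 ≡ 443 (mod 1891)
12^256 ≡ 443^2 = 196249 ≡ 1476 (mod 1891)
12^512 ≡ 1476^2 = 2178576 ≡ 144 (mod 1891)
12^1024 ≡ 144^2 = 20736 ≡ 1826 (mod 1891)
1890 = 1024 + 512 + 256 + 64 + 32 + 2 in binary powers of 2.
So 12^1890 ≡ 1826 · 144 · 1476 · 1826 · 144 · 144 ≡ 1 (mod 1891).
Since the result is 1, base 12 gives no evidence that 1891 is composite.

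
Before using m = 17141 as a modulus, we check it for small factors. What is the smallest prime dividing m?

61

17141 is odd.
Digit sum 14, not divisible by 3.
Ends in 1: not divisible by 5.
7: 17141 = 7·2448 + 5
11: 17141 = 11·1558 + 3
13: 17141 = 13·1318 + 7
17: 17141 = 17·1008 + 5
19: 17141 = 19·902 + 3
23: 17141 = 23·745 + 6
29: 17141 = 29·591 + 2
31: 17141 = 31·552 + 29
37: 17141 = 37·463 + 10
41: 17141 = 41·418 + 3
43: 17141 = 43·398 + 27
47: 17141 = 47·364 + 33
53: 17141 = 53·323 + 22
59: 17141 = 59·290 + 31
61: 17141 = 61·281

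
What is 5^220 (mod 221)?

5^1 ≡ 5 (mod 221)
5^2 ≡ 5^2 = 25 ≡ 25 (mod 221)
5^4 ≡ 25^2 = 625 ≡ 183 (mod 221)
5^8 ≡ 183^2 = 33489 ≡ 118 (mod 221)
5^16 ≡ 118^2 = 13924 ≡ 1 (mod 221)
5^32 ≡ 1^2 = 1 ≡ 1 (mod 221)
5^64 ≡ 1^2 = 1 ≡ 1 (mod 221)
5^128 ≡ 1^2 = 1 ≡ 1 (mod 221)
220 = 128 + 64 + 16 + 8 + 4 in binary powers of 2.
So 5^220 ≡ 1 · 1 · 1 · 118 · 183 ≡ 157 (mod 221).
Since 157 ≠ 1, base 5 is a Fermat witness: 221 is composite.

157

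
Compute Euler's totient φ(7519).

7344

Factor: 7519 = 73 · 103.
φ(7519) = (73−1) · (103−1) = 72 · 102 = 7344.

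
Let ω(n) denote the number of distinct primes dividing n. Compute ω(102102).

6

102102 = 2 · 51051
51051 = 3 · 17017
17017 = 7 · 2431
2431 = 11 · 221
221 = 13 · 17
102102 = 2 · 3 · 7 · 11 · 13 · 17, which has 6 distinct prime factors.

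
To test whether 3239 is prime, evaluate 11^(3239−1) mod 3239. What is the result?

3013

11^1 ≡ 11 (mod 3239)
11^2 ≡ 11^2 = 121 ≡ 121 (mod 3239)
11^4 ≡ 121^2 = 14641 ≡ 1685 (mod 3239)
11^8 ≡ 1685^2 = 2839225 ≡ 1861 (mod 3239)
11^16 ≡ 1861^2 = 3463321 ≡ 830 (mod 3239)
11^32 ≡ 830^2 = 688900 ≡ 2232 (mod 3239)
11^64 ≡ 2232^2 = 4981824 ≡ 242 (mod 3239)
11^128 ≡ 242^2 = 58564 ≡ 262 (mod 3239)
11^256 ≡ 262^2 = 68644 ≡ 625 (mod 3239)
11^512 ≡ 625^2 = 390625 ≡ 1945 (mod 3239)
11^1024 ≡ 1945^2 = 3783025 ≡ 3112 (mod 3239)
11^2048 ≡ 3112^2 = 9684544 ≡ 3173 (mod 3239)
3238 = 2048 + 1024 + 128 + 32 + 4 + 2 in binary powers of 2.
So 11^3238 ≡ 3173 · 3112 · 262 · 2232 · 1685 · 121 ≡ 3013 (mod 3239).
Since 3013 ≠ 1, base 11 is a Fermat witness: 3239 is composite.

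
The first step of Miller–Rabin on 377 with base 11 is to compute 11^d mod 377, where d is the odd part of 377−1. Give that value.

305

377 − 1 = 376 = 2^3 · 47, so d = 47.
11^1 ≡ 11 (mod 377)
11^2 ≡ 11^2 = 121 ≡ 121 (mod 377)
11^4 ≡ 121^2 = 14641 ≡ 315 (mod 377)
11^8 ≡ 315^2 = 99225 ≡ 74 (mod 377)
11^16 ≡ 74^2 = 5476 ≡ 198 (mod 377)
11^32 ≡ 198^2 = 39204 ≡ 373 (mod 377)
47 = 32 + 8 + 4 + 2 + 1 in binary powers of 2.
So 11^47 ≡ 373 · 74 · 315 · 121 · 11 ≡ 305 (mod 377).
Squaring chain: 305 → 283 → 165; never reaches −1, so base 11 is a Miller–Rabin witness that 377 is composite.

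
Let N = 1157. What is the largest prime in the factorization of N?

89

1157 = 13 · 89
89 is prime.
So 1157 = 13 · 89; the largest prime factor is 89.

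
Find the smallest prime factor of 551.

551 is odd.
Digit sum 11, not divisible by 3.
Ends in 1: not divisible by 5.
7: 551 = 7·78 + 5
11: 551 = 11·50 + 1
13: 551 = 13·42 + 5
17: 551 = 17·32 + 7
19: 551 = 19·29

19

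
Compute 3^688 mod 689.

328

3^1 ≡ 3 (mod 689)
3^2 ≡ 3^2 = 9 ≡ 9 (mod 689)
3^4 ≡ 9^2 = 81 ≡ 81 (mod 689)
3^8 ≡ 81^2 = 6561 ≡ 360 (mod 689)
3^16 ≡ 360^2 = 129600 ≡ 68 (mod 689)
3^32 ≡ 68^2 = 4624 ≡ 490 (mod 689)
3^64 ≡ 490^2 = 240100 ≡ 328 (mod 689)
3^128 ≡ 328^2 = 107584 ≡ 100 (mod 689)
3^256 ≡ 100^2 = 10000 ≡ 354 (mod 689)
3^512 ≡ 354^2 = 125316 ≡ 607 (mod 689)
688 = 512 + 128 + 32 + 16 in binary powers of 2.
So 3^688 ≡ 607 · 100 · 490 · 68 ≡ 328 (mod 689).
Since 328 ≠ 1, base 3 is a Fermat witness: 689 is composite.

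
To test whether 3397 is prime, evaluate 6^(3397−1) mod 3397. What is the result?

6^1 ≡ 6 (mod 3397)
6^2 ≡ 6^2 = 36 ≡ 36 (mod 3397)
6^4 ≡ 36^2 = 1296 ≡ 1296 (mod 3397)
6^8 ≡ 1296^2 = 1679616 ≡ 1498 (mod 3397)
6^16 ≡ 1498^2 = 2244004 ≡ 1984 (mod 3397)
6^32 ≡ 1984^2 = 3936256 ≡ 2530 (mod 3397)
6^64 ≡ 2530^2 = 6400900 ≡ 952 (mod 3397)
6^128 ≡ 952^2 = 906304 ≡ 2702 (mod 3397)
6^256 ≡ 2702^2 = 7300804 ≡ 651 (mod 3397)
6^512 ≡ 651^2 = 423801 ≡ 2573 (mod 3397)
6^1024 ≡ 2573^2 = 6620329 ≡ 2973 (mod 3397)
6^2048 ≡ 2973^2 = 8838729 ≡ 3132 (mod 3397)
3396 = 2048 + 1024 + 256 + 64 + 4 in binary powers of 2.
So 6^3396 ≡ 3132 · 2973 · 651 · 952 · 1296 ≡ 732 (mod 3397).
Since 732 ≠ 1, base 6 is a Fermat witness: 3397 is composite.

732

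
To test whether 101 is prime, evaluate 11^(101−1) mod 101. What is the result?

1

11^1 ≡ 11 (mod 101)
11^2 ≡ 11^2 = 121 ≡ 20 (mod 101)
11^4 ≡ 20^2 = 400 ≡ 97 (mod 101)
11^8 ≡ 97^2 = 9409 ≡ 16 (mod 101)
11^16 ≡ 16^2 = 256 ≡ 54 (mod 101)
11^32 ≡ 54^2 = 2916 ≡ 88 (mod 101)
11^64 ≡ 88^2 = 7744 ≡ 68 (mod 101)
100 = 64 + 32 + 4 in binary powers of 2.
So 11^100 ≡ 68 · 88 · 97 ≡ 1 (mod 101).
Since the result is 1, base 11 gives no evidence that 101 is composite.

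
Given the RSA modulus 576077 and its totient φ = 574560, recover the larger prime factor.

φ(n) = (p−1)(q−1) = n − (p+q) + 1, so p + q = 576077 − 574560 + 1 = 1518.
p and q are the roots of t² − 1518t + 576077 = 0.
Discriminant: 1518² − 4·576077 = 2304324 − 2304308 = 16; √16 = 4.
q = (1518 − 4)/2 = 757, p = (1518 + 4)/2 = 761.
Check: 757 · 761 = 576077.

761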